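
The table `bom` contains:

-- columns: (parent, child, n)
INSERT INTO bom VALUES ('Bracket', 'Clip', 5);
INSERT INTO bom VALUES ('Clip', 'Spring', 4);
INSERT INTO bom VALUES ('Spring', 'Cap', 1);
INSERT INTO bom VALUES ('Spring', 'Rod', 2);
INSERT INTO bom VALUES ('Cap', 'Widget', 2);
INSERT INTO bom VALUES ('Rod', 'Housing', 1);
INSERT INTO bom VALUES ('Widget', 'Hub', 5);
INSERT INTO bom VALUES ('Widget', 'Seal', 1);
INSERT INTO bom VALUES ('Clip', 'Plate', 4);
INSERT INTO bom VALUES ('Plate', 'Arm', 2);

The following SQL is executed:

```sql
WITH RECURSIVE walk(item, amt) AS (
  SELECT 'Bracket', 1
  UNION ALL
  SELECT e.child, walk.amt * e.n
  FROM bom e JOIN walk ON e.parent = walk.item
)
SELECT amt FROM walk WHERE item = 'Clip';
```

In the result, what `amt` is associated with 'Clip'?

Base: (Bracket, amt=1).
Iteration 1: components of {Bracket} -> Clip = 1*5 = 5.
Iteration 2: components of {Clip} -> Plate = 5*4 = 20, Spring = 5*4 = 20.
Iteration 3: components of {Plate,Spring} -> Arm = 20*2 = 40, Cap = 20*1 = 20, Rod = 20*2 = 40.
Iteration 4: components of {Arm,Cap,Rod} -> Housing = 40*1 = 40, Widget = 20*2 = 40.
Iteration 5: components of {Housing,Widget} -> Hub = 40*5 = 200, Seal = 40*1 = 40.
Iteration 6: no further components; recursion stops.

5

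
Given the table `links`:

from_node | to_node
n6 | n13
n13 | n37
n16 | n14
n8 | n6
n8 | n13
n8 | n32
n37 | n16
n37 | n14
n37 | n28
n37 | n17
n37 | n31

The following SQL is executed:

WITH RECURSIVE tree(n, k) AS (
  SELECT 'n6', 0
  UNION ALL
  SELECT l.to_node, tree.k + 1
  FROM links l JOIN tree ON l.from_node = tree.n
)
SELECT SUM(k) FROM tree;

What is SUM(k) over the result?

Base: (n6, k=0).
Iteration 1: edges from {n6} -> (n13, k=1).
Iteration 2: edges from {n13} -> (n37, k=2).
Iteration 3: edges from {n37} -> (n14, k=3), (n16, k=3), (n17, k=3), (n28, k=3), (n31, k=3).
Iteration 4: edges from {n14,n16,n17,n28,n31} -> (n14, k=4).
Iteration 5: no outgoing edges from {n14}; recursion stops.
SUM(k) = 0 + 1 + 2 + 3 + 3 + 3 + 3 + 3 + 4 = 22.

22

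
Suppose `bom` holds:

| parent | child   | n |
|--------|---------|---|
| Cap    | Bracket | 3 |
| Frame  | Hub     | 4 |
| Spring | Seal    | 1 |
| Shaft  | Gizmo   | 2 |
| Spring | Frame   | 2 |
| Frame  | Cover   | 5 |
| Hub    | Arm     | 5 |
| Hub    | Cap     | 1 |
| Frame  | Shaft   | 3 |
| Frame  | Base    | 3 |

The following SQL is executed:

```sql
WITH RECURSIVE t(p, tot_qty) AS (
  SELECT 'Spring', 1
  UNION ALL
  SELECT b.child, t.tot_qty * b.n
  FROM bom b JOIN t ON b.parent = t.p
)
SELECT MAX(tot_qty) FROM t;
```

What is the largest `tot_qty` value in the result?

Base: (Spring, tot_qty=1).
Iteration 1: components of {Spring} -> Frame = 1*2 = 2, Seal = 1*1 = 1.
Iteration 2: components of {Frame,Seal} -> Base = 2*3 = 6, Cover = 2*5 = 10, Hub = 2*4 = 8, Shaft = 2*3 = 6.
Iteration 3: components of {Base,Cover,Hub,Shaft} -> Arm = 8*5 = 40, Cap = 8*1 = 8, Gizmo = 6*2 = 12.
Iteration 4: components of {Arm,Cap,Gizmo} -> Bracket = 8*3 = 24.
Iteration 5: no further components; recursion stops.
tot_qty values: 1, 1, 2, 6, 6, 8, 10, 12, 8, 40, 24; the maximum is 40.

40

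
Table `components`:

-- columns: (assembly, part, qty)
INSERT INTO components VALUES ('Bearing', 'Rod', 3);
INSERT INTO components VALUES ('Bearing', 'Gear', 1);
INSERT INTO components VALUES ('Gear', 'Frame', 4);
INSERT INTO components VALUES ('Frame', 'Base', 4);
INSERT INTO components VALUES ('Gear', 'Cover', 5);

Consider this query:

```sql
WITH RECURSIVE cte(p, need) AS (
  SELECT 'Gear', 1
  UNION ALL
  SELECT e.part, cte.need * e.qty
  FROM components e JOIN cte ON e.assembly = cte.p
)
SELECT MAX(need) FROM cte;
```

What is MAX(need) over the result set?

16

Base: (Gear, need=1).
Iteration 1: components of {Gear} -> Cover = 1*5 = 5, Frame = 1*4 = 4.
Iteration 2: components of {Cover,Frame} -> Base = 4*4 = 16.
Iteration 3: no further components; recursion stops.
need values: 1, 4, 5, 16; the maximum is 16.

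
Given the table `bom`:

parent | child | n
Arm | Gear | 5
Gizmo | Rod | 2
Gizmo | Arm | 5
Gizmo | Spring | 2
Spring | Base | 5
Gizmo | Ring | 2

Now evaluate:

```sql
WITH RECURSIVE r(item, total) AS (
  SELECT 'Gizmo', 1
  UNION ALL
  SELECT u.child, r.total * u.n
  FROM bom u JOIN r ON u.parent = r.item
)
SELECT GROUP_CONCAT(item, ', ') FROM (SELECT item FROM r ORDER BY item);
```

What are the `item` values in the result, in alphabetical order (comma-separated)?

Base: (Gizmo, total=1).
Iteration 1: components of {Gizmo} -> Arm = 1*5 = 5, Ring = 1*2 = 2, Rod = 1*2 = 2, Spring = 1*2 = 2.
Iteration 2: components of {Arm,Ring,Rod,Spring} -> Base = 2*5 = 10, Gear = 5*5 = 25.
Iteration 3: no further components; recursion stops.

Arm, Base, Gear, Gizmo, Ring, Rod, Spring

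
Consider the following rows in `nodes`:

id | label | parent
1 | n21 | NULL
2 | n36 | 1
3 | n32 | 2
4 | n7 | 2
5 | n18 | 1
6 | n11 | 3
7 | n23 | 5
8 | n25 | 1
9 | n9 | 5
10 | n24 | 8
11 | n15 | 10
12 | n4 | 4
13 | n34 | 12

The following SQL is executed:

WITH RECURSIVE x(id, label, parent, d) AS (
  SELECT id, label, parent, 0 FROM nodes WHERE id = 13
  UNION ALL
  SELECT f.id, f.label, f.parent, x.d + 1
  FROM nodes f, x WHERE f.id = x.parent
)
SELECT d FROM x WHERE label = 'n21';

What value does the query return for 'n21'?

4

Base: id=13 (n34), parent=12, d 0.
Iteration 1: join on id=12 -> n4 (id 12, parent=4, d 1).
Iteration 2: join on id=4 -> n7 (id 4, parent=2, d 2).
Iteration 3: join on id=2 -> n36 (id 2, parent=1, d 3).
Iteration 4: join on id=1 -> n21 (id 1, parent=NULL, d 4).
Iteration 5: parent is NULL; no match; recursion stops.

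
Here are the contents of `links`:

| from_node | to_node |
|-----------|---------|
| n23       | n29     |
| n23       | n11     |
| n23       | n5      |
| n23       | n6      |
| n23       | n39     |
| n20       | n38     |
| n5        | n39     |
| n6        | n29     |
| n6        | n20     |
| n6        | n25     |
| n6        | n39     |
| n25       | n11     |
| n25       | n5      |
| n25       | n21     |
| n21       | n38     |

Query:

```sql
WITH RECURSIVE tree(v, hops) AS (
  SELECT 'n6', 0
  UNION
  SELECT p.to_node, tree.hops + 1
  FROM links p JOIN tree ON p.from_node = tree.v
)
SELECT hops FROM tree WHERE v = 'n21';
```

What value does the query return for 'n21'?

2

Base: (n6, hops=0).
Iteration 1: edges from {n6} -> (n20, hops=1), (n25, hops=1), (n29, hops=1), (n39, hops=1).
Iteration 2: edges from {n20,n25,n29,n39} -> (n11, hops=2), (n21, hops=2), (n38, hops=2), (n5, hops=2).
Iteration 3: edges from {n11,n21,n38,n5} -> (n38, hops=3), (n39, hops=3).
Iteration 4: no outgoing edges from {n38,n39}; recursion stops.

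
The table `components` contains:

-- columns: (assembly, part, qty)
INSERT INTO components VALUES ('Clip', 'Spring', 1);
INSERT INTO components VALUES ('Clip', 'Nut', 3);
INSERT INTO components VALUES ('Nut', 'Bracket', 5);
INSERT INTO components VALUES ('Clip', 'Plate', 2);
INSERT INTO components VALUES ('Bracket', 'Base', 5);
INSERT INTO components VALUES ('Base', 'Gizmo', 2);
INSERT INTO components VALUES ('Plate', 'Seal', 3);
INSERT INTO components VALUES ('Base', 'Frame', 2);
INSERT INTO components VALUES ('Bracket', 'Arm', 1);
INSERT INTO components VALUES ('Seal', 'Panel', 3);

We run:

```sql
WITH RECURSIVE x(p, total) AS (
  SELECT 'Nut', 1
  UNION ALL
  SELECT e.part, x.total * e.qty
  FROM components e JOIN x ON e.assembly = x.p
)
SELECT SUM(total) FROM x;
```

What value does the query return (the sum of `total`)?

Base: (Nut, total=1).
Iteration 1: components of {Nut} -> Bracket = 1*5 = 5.
Iteration 2: components of {Bracket} -> Arm = 5*1 = 5, Base = 5*5 = 25.
Iteration 3: components of {Arm,Base} -> Frame = 25*2 = 50, Gizmo = 25*2 = 50.
Iteration 4: no further components; recursion stops.
SUM(total) = 1 + 5 + 25 + 5 + 50 + 50 = 136.

136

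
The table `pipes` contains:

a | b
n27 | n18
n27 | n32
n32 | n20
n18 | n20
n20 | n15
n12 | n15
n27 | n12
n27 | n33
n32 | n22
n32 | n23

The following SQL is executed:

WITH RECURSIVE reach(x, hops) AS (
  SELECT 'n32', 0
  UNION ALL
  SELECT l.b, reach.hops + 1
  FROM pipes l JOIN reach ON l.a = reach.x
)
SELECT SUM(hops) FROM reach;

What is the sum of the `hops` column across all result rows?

Base: (n32, hops=0).
Iteration 1: edges from {n32} -> (n20, hops=1), (n22, hops=1), (n23, hops=1).
Iteration 2: edges from {n20,n22,n23} -> (n15, hops=2).
Iteration 3: no outgoing edges from {n15}; recursion stops.
SUM(hops) = 0 + 1 + 1 + 1 + 2 = 5.

5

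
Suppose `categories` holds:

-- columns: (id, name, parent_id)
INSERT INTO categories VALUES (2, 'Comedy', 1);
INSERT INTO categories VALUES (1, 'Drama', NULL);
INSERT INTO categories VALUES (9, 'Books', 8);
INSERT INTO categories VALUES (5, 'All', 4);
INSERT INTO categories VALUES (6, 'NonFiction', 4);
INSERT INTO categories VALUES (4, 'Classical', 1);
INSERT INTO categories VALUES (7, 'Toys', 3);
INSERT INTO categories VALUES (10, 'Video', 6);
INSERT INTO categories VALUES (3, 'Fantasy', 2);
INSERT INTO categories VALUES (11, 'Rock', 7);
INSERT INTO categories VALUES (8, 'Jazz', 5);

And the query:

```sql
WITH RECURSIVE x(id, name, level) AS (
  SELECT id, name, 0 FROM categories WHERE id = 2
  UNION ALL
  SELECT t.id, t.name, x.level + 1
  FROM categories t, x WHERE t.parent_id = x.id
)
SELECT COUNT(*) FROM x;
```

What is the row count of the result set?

Base: id=2 (Comedy) at level 0.
Iteration 1: rows with parent_id in {2} -> Fantasy (id 3, level 1).
Iteration 2: rows with parent_id in {3} -> Toys (id 7, level 2).
Iteration 3: rows with parent_id in {7} -> Rock (id 11, level 3).
Iteration 4: no rows with parent_id in {11}; recursion stops.
Total rows emitted: 4.

4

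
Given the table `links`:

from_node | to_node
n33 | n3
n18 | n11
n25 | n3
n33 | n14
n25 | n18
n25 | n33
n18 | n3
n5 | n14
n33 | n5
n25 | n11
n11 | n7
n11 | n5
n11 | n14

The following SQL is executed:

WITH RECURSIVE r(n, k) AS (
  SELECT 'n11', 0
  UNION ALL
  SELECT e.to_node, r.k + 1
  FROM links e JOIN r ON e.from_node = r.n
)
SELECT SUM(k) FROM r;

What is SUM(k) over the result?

Base: (n11, k=0).
Iteration 1: edges from {n11} -> (n14, k=1), (n5, k=1), (n7, k=1).
Iteration 2: edges from {n14,n5,n7} -> (n14, k=2).
Iteration 3: no outgoing edges from {n14}; recursion stops.
SUM(k) = 0 + 1 + 1 + 1 + 2 = 5.

5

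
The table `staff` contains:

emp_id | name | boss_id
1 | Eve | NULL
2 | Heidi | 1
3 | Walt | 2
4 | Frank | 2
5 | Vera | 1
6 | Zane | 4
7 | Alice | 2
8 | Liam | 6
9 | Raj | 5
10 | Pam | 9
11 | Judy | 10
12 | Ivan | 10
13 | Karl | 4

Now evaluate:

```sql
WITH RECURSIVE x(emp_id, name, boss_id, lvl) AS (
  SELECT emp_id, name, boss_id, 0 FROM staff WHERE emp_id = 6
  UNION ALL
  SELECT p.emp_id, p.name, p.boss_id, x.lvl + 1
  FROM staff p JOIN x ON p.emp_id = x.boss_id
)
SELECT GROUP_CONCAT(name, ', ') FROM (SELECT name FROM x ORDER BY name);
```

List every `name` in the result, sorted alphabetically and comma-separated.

Eve, Frank, Heidi, Zane

Base: emp_id=6 (Zane), boss_id=4, lvl 0.
Iteration 1: join on emp_id=4 -> Frank (id 4, boss_id=2, lvl 1).
Iteration 2: join on emp_id=2 -> Heidi (id 2, boss_id=1, lvl 2).
Iteration 3: join on emp_id=1 -> Eve (id 1, boss_id=NULL, lvl 3).
Iteration 4: boss_id is NULL; no match; recursion stops.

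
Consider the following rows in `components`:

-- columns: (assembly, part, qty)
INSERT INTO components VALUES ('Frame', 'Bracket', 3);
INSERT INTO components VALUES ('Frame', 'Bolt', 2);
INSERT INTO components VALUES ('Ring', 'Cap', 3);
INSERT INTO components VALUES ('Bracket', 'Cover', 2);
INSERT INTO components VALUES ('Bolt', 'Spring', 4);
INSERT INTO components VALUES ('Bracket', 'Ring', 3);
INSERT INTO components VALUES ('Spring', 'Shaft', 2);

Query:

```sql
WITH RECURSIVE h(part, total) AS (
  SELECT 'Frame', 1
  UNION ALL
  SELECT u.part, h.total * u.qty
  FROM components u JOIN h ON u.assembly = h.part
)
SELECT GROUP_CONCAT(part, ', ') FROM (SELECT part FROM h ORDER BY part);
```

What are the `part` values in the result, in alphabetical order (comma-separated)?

Bolt, Bracket, Cap, Cover, Frame, Ring, Shaft, Spring

Base: (Frame, total=1).
Iteration 1: components of {Frame} -> Bolt = 1*2 = 2, Bracket = 1*3 = 3.
Iteration 2: components of {Bolt,Bracket} -> Cover = 3*2 = 6, Ring = 3*3 = 9, Spring = 2*4 = 8.
Iteration 3: components of {Cover,Ring,Spring} -> Cap = 9*3 = 27, Shaft = 8*2 = 16.
Iteration 4: no further components; recursion stops.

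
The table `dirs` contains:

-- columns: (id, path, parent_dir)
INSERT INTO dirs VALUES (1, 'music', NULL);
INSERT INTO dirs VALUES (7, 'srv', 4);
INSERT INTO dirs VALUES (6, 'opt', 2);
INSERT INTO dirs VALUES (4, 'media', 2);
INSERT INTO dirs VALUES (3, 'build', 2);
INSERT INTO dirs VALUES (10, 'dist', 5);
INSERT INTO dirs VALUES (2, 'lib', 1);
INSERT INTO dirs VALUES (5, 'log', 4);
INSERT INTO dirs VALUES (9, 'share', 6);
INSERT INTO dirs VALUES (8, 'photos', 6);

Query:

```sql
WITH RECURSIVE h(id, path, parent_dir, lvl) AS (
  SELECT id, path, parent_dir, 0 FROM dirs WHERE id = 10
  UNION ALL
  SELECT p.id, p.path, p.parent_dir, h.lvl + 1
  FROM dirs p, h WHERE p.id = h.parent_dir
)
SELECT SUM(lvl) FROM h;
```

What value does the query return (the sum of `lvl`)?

Base: id=10 (dist), parent_dir=5, lvl 0.
Iteration 1: join on id=5 -> log (id 5, parent_dir=4, lvl 1).
Iteration 2: join on id=4 -> media (id 4, parent_dir=2, lvl 2).
Iteration 3: join on id=2 -> lib (id 2, parent_dir=1, lvl 3).
Iteration 4: join on id=1 -> music (id 1, parent_dir=NULL, lvl 4).
Iteration 5: parent_dir is NULL; no match; recursion stops.
SUM(lvl) = 0 + 1 + 2 + 3 + 4 = 10.

10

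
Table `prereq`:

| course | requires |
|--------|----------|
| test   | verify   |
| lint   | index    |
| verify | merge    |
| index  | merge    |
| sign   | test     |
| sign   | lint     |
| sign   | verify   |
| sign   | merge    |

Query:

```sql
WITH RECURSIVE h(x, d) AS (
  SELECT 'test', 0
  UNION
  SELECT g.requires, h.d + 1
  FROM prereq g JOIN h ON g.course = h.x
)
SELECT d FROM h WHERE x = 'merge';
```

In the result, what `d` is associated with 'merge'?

2

Base: (test, d=0).
Iteration 1: edges from {test} -> (verify, d=1).
Iteration 2: edges from {verify} -> (merge, d=2).
Iteration 3: no outgoing edges from {merge}; recursion stops.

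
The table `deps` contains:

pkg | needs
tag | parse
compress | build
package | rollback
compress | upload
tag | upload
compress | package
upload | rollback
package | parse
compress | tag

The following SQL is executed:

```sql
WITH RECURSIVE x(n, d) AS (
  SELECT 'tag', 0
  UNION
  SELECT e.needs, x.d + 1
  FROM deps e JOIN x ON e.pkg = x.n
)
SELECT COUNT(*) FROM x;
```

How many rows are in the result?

4

Base: (tag, d=0).
Iteration 1: edges from {tag} -> (parse, d=1), (upload, d=1).
Iteration 2: edges from {parse,upload} -> (rollback, d=2).
Iteration 3: no outgoing edges from {rollback}; recursion stops.
Total rows emitted: 4.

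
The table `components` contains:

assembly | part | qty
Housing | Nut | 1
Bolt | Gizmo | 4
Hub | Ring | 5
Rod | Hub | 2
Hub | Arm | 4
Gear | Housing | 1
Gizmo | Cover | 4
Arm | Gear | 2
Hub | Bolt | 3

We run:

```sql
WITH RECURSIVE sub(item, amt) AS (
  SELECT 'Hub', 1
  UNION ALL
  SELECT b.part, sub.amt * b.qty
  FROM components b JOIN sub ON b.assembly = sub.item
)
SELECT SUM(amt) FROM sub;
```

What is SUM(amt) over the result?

Base: (Hub, amt=1).
Iteration 1: components of {Hub} -> Arm = 1*4 = 4, Bolt = 1*3 = 3, Ring = 1*5 = 5.
Iteration 2: components of {Arm,Bolt,Ring} -> Gear = 4*2 = 8, Gizmo = 3*4 = 12.
Iteration 3: components of {Gear,Gizmo} -> Cover = 12*4 = 48, Housing = 8*1 = 8.
Iteration 4: components of {Cover,Housing} -> Nut = 8*1 = 8.
Iteration 5: no further components; recursion stops.
SUM(amt) = 1 + 3 + 4 + 5 + 12 + 8 + 48 + 8 + 8 = 97.

97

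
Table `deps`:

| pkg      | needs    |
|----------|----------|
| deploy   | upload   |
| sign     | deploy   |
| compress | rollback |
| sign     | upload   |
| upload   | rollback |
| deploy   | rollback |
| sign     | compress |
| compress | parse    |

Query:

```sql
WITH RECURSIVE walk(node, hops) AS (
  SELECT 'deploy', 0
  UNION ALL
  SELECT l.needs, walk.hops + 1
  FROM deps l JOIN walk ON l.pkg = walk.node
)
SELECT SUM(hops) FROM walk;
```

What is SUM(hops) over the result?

4

Base: (deploy, hops=0).
Iteration 1: edges from {deploy} -> (rollback, hops=1), (upload, hops=1).
Iteration 2: edges from {rollback,upload} -> (rollback, hops=2).
Iteration 3: no outgoing edges from {rollback}; recursion stops.
SUM(hops) = 0 + 1 + 1 + 2 = 4.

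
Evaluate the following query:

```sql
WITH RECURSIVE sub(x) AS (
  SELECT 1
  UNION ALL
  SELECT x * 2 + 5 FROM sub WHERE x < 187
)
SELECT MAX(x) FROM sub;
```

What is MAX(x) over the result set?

187

Base: x=1.
Iteration 1: 1 < 187 holds -> x = 1 * 2 + 5 = 7.
Iteration 2: 7 < 187 holds -> x = 7 * 2 + 5 = 19.
Iteration 3: 19 < 187 holds -> x = 19 * 2 + 5 = 43.
Iteration 4: 43 < 187 holds -> x = 43 * 2 + 5 = 91.
Iteration 5: 91 < 187 holds -> x = 91 * 2 + 5 = 187.
Iteration 6: 187 < 187 fails; recursion stops.
x values: 1, 7, 19, 43, 91, 187; the maximum is 187.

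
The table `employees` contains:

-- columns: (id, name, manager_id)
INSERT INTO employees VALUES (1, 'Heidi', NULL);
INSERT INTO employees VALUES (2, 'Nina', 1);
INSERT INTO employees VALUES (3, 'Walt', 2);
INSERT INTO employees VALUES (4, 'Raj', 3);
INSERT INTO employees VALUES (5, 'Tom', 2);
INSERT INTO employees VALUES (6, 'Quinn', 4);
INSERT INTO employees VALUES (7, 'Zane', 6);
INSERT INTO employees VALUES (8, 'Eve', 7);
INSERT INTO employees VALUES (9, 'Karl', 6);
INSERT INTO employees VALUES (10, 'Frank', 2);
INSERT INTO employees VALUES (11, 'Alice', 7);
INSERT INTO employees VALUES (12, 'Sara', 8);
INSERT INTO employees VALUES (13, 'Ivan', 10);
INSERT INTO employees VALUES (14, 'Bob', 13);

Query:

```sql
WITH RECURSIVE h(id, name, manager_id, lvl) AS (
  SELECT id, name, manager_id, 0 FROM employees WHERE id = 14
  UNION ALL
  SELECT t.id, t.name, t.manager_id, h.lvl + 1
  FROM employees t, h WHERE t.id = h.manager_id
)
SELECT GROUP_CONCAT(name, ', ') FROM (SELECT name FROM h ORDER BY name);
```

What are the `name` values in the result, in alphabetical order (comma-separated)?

Bob, Frank, Heidi, Ivan, Nina

Base: id=14 (Bob), manager_id=13, lvl 0.
Iteration 1: join on id=13 -> Ivan (id 13, manager_id=10, lvl 1).
Iteration 2: join on id=10 -> Frank (id 10, manager_id=2, lvl 2).
Iteration 3: join on id=2 -> Nina (id 2, manager_id=1, lvl 3).
Iteration 4: join on id=1 -> Heidi (id 1, manager_id=NULL, lvl 4).
Iteration 5: manager_id is NULL; no match; recursion stops.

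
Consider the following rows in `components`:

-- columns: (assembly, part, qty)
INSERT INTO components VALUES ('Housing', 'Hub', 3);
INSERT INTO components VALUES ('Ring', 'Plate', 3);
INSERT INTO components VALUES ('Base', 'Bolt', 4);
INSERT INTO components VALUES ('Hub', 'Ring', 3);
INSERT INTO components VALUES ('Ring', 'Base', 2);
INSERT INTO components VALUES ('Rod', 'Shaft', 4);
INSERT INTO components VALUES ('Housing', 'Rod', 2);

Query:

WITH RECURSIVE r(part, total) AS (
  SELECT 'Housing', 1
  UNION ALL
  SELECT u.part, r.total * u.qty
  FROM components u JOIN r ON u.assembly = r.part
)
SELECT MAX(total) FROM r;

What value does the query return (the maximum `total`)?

Base: (Housing, total=1).
Iteration 1: components of {Housing} -> Hub = 1*3 = 3, Rod = 1*2 = 2.
Iteration 2: components of {Hub,Rod} -> Ring = 3*3 = 9, Shaft = 2*4 = 8.
Iteration 3: components of {Ring,Shaft} -> Base = 9*2 = 18, Plate = 9*3 = 27.
Iteration 4: components of {Base,Plate} -> Bolt = 18*4 = 72.
Iteration 5: no further components; recursion stops.
total values: 1, 3, 2, 9, 8, 18, 27, 72; the maximum is 72.

72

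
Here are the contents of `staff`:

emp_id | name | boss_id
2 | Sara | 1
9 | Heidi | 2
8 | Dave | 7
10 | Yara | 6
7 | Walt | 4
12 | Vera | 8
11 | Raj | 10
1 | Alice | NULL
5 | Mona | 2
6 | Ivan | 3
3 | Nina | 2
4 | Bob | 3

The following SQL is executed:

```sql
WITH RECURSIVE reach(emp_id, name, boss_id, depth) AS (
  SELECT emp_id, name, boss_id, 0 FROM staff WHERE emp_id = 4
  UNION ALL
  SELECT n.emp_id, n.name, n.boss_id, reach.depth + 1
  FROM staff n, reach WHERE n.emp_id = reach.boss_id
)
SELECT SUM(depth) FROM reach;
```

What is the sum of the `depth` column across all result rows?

Base: emp_id=4 (Bob), boss_id=3, depth 0.
Iteration 1: join on emp_id=3 -> Nina (id 3, boss_id=2, depth 1).
Iteration 2: join on emp_id=2 -> Sara (id 2, boss_id=1, depth 2).
Iteration 3: join on emp_id=1 -> Alice (id 1, boss_id=NULL, depth 3).
Iteration 4: boss_id is NULL; no match; recursion stops.
SUM(depth) = 0 + 1 + 2 + 3 = 6.

6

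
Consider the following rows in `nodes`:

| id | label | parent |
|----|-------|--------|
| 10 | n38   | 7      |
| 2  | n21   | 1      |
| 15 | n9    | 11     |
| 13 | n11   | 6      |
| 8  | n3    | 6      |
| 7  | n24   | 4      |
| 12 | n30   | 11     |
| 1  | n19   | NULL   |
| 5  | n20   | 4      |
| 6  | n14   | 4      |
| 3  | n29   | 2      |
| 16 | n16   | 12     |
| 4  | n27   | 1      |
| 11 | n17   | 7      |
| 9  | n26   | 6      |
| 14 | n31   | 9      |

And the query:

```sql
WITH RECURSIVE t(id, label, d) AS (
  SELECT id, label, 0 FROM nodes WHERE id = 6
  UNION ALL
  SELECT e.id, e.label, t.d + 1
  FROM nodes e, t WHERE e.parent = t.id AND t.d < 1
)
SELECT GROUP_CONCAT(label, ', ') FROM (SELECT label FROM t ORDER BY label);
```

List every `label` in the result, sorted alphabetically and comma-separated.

n11, n14, n26, n3

Base: id=6 (n14) at d 0.
Iteration 1: rows with parent in {6} -> n3 (id 8, d 1), n26 (id 9, d 1), n11 (id 13, d 1).
Iteration 2: d < 1 fails for all current rows; recursion stops.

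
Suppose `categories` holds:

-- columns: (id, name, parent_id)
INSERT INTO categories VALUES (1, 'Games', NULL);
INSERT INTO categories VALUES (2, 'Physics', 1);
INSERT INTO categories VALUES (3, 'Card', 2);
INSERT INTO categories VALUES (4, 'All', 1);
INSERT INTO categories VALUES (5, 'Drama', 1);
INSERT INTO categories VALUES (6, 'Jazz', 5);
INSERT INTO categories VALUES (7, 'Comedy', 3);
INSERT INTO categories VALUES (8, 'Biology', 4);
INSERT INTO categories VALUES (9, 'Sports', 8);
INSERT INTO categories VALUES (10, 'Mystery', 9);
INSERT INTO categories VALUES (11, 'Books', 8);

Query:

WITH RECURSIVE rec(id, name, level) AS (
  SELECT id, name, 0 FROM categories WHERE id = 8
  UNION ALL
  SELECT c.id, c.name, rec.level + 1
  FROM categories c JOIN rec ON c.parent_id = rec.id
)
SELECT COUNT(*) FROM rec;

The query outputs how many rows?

4

Base: id=8 (Biology) at level 0.
Iteration 1: rows with parent_id in {8} -> Sports (id 9, level 1), Books (id 11, level 1).
Iteration 2: rows with parent_id in {9,11} -> Mystery (id 10, level 2).
Iteration 3: no rows with parent_id in {10}; recursion stops.
Total rows emitted: 4.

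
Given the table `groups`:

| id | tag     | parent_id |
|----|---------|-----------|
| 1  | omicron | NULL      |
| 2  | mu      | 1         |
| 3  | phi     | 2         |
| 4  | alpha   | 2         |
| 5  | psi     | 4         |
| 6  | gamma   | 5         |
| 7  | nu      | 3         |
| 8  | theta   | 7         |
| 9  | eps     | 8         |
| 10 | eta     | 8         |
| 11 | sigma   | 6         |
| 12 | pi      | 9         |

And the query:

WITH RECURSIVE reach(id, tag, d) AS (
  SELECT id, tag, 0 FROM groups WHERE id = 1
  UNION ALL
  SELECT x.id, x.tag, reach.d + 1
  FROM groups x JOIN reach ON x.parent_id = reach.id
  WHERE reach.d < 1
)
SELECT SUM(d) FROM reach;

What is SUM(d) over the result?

1

Base: id=1 (omicron) at d 0.
Iteration 1: rows with parent_id in {1} -> mu (id 2, d 1).
Iteration 2: d < 1 fails for all current rows; recursion stops.
SUM(d) = 0 + 1 = 1.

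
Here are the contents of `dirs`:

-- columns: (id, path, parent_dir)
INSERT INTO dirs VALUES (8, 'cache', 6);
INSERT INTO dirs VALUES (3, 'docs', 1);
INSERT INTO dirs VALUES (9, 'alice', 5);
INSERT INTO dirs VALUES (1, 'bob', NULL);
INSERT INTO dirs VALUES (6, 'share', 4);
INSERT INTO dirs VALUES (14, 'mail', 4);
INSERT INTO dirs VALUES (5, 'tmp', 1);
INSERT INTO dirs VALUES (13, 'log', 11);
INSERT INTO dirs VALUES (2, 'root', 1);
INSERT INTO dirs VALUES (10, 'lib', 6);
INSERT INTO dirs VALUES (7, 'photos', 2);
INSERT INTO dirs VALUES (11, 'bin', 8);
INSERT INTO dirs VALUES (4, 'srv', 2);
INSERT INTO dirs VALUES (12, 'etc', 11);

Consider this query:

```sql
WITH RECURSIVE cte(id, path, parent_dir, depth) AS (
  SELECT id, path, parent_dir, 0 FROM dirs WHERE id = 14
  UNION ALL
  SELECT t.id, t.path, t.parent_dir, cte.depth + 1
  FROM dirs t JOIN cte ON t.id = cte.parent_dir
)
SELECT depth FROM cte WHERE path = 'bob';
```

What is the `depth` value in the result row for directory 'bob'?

Base: id=14 (mail), parent_dir=4, depth 0.
Iteration 1: join on id=4 -> srv (id 4, parent_dir=2, depth 1).
Iteration 2: join on id=2 -> root (id 2, parent_dir=1, depth 2).
Iteration 3: join on id=1 -> bob (id 1, parent_dir=NULL, depth 3).
Iteration 4: parent_dir is NULL; no match; recursion stops.

3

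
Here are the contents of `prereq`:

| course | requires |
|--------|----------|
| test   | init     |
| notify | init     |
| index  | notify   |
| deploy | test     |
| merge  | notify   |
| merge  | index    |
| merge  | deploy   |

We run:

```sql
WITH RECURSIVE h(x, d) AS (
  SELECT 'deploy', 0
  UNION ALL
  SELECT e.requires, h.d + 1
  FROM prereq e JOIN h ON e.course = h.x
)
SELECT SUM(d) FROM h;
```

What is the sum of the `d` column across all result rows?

3

Base: (deploy, d=0).
Iteration 1: edges from {deploy} -> (test, d=1).
Iteration 2: edges from {test} -> (init, d=2).
Iteration 3: no outgoing edges from {init}; recursion stops.
SUM(d) = 0 + 1 + 2 = 3.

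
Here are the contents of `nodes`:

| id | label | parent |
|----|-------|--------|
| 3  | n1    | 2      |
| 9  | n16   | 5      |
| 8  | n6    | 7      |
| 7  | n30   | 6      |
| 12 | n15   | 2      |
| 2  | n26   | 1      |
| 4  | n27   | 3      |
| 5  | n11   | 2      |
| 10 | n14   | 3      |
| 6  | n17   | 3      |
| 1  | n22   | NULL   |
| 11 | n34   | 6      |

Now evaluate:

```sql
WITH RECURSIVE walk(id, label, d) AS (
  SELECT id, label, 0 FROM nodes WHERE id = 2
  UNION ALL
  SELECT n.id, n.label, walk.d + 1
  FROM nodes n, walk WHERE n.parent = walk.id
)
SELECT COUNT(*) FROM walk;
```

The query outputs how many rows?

Base: id=2 (n26) at d 0.
Iteration 1: rows with parent in {2} -> n1 (id 3, d 1), n11 (id 5, d 1), n15 (id 12, d 1).
Iteration 2: rows with parent in {3,5,12} -> n27 (id 4, d 2), n17 (id 6, d 2), n16 (id 9, d 2), n14 (id 10, d 2).
Iteration 3: rows with parent in {4,6,9,10} -> n30 (id 7, d 3), n34 (id 11, d 3).
Iteration 4: rows with parent in {7,11} -> n6 (id 8, d 4).
Iteration 5: no rows with parent in {8}; recursion stops.
Total rows emitted: 11.

11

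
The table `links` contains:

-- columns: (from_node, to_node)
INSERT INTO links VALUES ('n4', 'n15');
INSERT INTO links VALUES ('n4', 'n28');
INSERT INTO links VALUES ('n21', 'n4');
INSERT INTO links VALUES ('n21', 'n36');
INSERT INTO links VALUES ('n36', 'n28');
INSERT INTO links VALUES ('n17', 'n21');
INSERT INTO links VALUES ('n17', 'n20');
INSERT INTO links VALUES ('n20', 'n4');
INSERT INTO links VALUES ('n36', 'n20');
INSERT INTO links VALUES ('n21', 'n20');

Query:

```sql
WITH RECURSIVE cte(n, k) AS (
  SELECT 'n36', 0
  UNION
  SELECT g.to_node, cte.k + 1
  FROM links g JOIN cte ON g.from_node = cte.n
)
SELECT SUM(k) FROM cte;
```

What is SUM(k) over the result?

10

Base: (n36, k=0).
Iteration 1: edges from {n36} -> (n20, k=1), (n28, k=1).
Iteration 2: edges from {n20,n28} -> (n4, k=2).
Iteration 3: edges from {n4} -> (n15, k=3), (n28, k=3).
Iteration 4: no outgoing edges from {n15,n28}; recursion stops.
SUM(k) = 0 + 1 + 1 + 2 + 3 + 3 = 10.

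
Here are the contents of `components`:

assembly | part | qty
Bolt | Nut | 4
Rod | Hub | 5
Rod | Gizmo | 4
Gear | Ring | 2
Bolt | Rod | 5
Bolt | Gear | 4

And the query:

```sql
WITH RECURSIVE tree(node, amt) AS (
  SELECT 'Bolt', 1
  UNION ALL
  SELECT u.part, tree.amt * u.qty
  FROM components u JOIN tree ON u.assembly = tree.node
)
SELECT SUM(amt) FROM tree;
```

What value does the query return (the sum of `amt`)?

Base: (Bolt, amt=1).
Iteration 1: components of {Bolt} -> Gear = 1*4 = 4, Nut = 1*4 = 4, Rod = 1*5 = 5.
Iteration 2: components of {Gear,Nut,Rod} -> Gizmo = 5*4 = 20, Hub = 5*5 = 25, Ring = 4*2 = 8.
Iteration 3: no further components; recursion stops.
SUM(amt) = 1 + 4 + 5 + 4 + 20 + 25 + 8 = 67.

67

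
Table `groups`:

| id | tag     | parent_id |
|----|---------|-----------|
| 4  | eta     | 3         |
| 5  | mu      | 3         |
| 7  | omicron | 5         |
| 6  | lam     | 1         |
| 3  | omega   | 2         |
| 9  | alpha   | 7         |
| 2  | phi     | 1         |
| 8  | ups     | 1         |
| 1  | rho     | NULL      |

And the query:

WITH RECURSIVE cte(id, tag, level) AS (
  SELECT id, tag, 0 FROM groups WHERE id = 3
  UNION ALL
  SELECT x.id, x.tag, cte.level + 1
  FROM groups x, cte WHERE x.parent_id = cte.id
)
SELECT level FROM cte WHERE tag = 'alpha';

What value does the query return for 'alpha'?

Base: id=3 (omega) at level 0.
Iteration 1: rows with parent_id in {3} -> eta (id 4, level 1), mu (id 5, level 1).
Iteration 2: rows with parent_id in {4,5} -> omicron (id 7, level 2).
Iteration 3: rows with parent_id in {7} -> alpha (id 9, level 3).
Iteration 4: no rows with parent_id in {9}; recursion stops.

3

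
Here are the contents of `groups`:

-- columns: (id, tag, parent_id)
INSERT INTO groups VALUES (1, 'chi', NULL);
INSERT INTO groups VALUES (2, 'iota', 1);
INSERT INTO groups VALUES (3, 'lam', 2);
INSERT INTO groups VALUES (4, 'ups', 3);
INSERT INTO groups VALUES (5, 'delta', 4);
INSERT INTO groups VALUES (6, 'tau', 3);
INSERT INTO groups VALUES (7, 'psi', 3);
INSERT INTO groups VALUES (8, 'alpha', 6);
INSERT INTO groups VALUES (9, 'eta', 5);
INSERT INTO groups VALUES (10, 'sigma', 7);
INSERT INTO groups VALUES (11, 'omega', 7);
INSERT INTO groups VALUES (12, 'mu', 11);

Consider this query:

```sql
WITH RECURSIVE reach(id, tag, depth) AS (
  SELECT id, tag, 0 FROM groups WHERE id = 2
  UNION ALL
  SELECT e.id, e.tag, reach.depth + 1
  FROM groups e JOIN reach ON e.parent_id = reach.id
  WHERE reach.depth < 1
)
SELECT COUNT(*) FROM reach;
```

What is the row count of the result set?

Base: id=2 (iota) at depth 0.
Iteration 1: rows with parent_id in {2} -> lam (id 3, depth 1).
Iteration 2: depth < 1 fails for all current rows; recursion stops.
Total rows emitted: 2.

2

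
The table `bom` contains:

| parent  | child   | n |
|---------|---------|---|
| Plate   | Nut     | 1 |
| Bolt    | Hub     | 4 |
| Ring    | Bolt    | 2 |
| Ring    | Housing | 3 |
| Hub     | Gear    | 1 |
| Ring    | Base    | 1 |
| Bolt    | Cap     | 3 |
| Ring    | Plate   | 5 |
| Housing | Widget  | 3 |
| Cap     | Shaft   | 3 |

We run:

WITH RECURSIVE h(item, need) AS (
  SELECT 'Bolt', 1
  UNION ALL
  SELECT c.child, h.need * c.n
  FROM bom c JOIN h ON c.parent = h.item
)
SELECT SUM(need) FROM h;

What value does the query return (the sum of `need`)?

21

Base: (Bolt, need=1).
Iteration 1: components of {Bolt} -> Cap = 1*3 = 3, Hub = 1*4 = 4.
Iteration 2: components of {Cap,Hub} -> Gear = 4*1 = 4, Shaft = 3*3 = 9.
Iteration 3: no further components; recursion stops.
SUM(need) = 1 + 3 + 4 + 9 + 4 = 21.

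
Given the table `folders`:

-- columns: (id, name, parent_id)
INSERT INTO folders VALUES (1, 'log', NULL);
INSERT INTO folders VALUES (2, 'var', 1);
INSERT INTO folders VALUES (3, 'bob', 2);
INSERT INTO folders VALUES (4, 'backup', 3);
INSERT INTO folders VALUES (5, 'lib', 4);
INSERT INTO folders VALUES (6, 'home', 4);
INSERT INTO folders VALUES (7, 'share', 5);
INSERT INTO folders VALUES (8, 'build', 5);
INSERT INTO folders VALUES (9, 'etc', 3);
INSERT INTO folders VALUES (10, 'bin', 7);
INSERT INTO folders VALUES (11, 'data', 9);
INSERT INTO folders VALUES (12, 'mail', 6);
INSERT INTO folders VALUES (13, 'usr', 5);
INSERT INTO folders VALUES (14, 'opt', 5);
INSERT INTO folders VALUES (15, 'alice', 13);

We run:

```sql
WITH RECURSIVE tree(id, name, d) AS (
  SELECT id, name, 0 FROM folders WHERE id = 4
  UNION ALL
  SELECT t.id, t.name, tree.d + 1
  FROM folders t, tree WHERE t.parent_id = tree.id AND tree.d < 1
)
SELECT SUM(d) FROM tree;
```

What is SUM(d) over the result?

Base: id=4 (backup) at d 0.
Iteration 1: rows with parent_id in {4} -> lib (id 5, d 1), home (id 6, d 1).
Iteration 2: d < 1 fails for all current rows; recursion stops.
SUM(d) = 0 + 1 + 1 = 2.

2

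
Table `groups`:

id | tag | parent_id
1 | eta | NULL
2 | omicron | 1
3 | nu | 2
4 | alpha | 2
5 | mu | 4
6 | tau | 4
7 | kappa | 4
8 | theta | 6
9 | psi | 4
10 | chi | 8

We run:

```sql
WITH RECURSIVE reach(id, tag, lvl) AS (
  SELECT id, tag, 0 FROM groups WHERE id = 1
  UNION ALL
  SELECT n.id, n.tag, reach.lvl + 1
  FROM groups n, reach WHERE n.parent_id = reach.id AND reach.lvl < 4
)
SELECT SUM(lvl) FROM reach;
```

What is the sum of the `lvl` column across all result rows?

Base: id=1 (eta) at lvl 0.
Iteration 1: rows with parent_id in {1} -> omicron (id 2, lvl 1).
Iteration 2: rows with parent_id in {2} -> nu (id 3, lvl 2), alpha (id 4, lvl 2).
Iteration 3: rows with parent_id in {3,4} -> mu (id 5, lvl 3), tau (id 6, lvl 3), kappa (id 7, lvl 3), psi (id 9, lvl 3).
Iteration 4: rows with parent_id in {5,6,7,9} -> theta (id 8, lvl 4).
Iteration 5: lvl < 4 fails for all current rows; recursion stops.
SUM(lvl) = 0 + 1 + 2 + 2 + 3 + 3 + 3 + 3 + 4 = 21.

21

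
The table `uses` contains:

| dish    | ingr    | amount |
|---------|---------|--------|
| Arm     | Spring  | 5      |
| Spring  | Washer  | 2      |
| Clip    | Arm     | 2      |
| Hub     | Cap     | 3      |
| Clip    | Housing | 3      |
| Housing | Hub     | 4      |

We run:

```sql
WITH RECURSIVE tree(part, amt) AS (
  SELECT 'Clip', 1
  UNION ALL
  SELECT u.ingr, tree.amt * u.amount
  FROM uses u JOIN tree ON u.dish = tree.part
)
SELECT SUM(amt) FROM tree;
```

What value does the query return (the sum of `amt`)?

Base: (Clip, amt=1).
Iteration 1: components of {Clip} -> Arm = 1*2 = 2, Housing = 1*3 = 3.
Iteration 2: components of {Arm,Housing} -> Hub = 3*4 = 12, Spring = 2*5 = 10.
Iteration 3: components of {Hub,Spring} -> Cap = 12*3 = 36, Washer = 10*2 = 20.
Iteration 4: no further components; recursion stops.
SUM(amt) = 1 + 2 + 3 + 10 + 12 + 20 + 36 = 84.

84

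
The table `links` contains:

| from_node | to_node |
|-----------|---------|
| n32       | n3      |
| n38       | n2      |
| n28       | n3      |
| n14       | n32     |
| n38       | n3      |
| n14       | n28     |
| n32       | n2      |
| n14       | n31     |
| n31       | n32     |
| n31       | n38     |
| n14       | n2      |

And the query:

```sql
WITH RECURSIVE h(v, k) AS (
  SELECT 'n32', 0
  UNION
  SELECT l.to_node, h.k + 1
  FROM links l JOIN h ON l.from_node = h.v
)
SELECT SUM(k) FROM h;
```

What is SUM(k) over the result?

2

Base: (n32, k=0).
Iteration 1: edges from {n32} -> (n2, k=1), (n3, k=1).
Iteration 2: no outgoing edges from {n2,n3}; recursion stops.
SUM(k) = 0 + 1 + 1 = 2.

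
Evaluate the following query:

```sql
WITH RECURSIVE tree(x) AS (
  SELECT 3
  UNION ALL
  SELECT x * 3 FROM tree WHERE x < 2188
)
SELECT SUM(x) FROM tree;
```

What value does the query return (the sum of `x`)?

Base: x=3.
Iteration 1: 3 < 2188 holds -> x = 3 * 3 = 9.
Iteration 2: 9 < 2188 holds -> x = 9 * 3 = 27.
Iteration 3: 27 < 2188 holds -> x = 27 * 3 = 81.
Iteration 4: 81 < 2188 holds -> x = 81 * 3 = 243.
Iteration 5: 243 < 2188 holds -> x = 243 * 3 = 729.
Iteration 6: 729 < 2188 holds -> x = 729 * 3 = 2187.
Iteration 7: 2187 < 2188 holds -> x = 2187 * 3 = 6561.
Iteration 8: 6561 < 2188 fails; recursion stops.
SUM(x) = 3 + 9 + 27 + 81 + 243 + 729 + 2187 + 6561 = 9840.

9840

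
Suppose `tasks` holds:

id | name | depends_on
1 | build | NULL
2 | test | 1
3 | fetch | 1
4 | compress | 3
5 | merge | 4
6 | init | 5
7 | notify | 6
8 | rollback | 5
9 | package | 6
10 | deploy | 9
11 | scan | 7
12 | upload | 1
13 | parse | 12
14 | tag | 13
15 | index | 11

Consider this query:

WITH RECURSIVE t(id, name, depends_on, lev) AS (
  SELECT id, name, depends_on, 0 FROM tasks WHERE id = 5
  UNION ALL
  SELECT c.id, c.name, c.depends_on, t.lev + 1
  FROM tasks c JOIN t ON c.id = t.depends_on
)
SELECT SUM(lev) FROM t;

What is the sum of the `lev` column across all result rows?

Base: id=5 (merge), depends_on=4, lev 0.
Iteration 1: join on id=4 -> compress (id 4, depends_on=3, lev 1).
Iteration 2: join on id=3 -> fetch (id 3, depends_on=1, lev 2).
Iteration 3: join on id=1 -> build (id 1, depends_on=NULL, lev 3).
Iteration 4: depends_on is NULL; no match; recursion stops.
SUM(lev) = 0 + 1 + 2 + 3 = 6.

6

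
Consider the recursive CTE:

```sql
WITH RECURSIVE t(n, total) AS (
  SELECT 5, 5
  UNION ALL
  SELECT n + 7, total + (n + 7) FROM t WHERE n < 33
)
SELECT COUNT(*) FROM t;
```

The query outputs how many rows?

Base: n=5, total=5.
Iteration 1: 5 < 33 holds -> n = 5 + 7 = 12, total = 5 + 12 = 17.
Iteration 2: 12 < 33 holds -> n = 12 + 7 = 19, total = 17 + 19 = 36.
Iteration 3: 19 < 33 holds -> n = 19 + 7 = 26, total = 36 + 26 = 62.
Iteration 4: 26 < 33 holds -> n = 26 + 7 = 33, total = 62 + 33 = 95.
Iteration 5: 33 < 33 fails; recursion stops.
Total rows emitted: 5.

5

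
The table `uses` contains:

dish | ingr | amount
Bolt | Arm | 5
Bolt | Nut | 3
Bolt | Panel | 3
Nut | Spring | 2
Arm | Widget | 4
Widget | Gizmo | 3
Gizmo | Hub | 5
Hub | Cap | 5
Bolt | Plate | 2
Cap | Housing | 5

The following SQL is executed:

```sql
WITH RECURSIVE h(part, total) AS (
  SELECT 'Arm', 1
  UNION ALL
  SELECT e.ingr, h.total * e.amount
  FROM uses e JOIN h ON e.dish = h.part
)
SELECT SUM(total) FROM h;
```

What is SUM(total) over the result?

Base: (Arm, total=1).
Iteration 1: components of {Arm} -> Widget = 1*4 = 4.
Iteration 2: components of {Widget} -> Gizmo = 4*3 = 12.
Iteration 3: components of {Gizmo} -> Hub = 12*5 = 60.
Iteration 4: components of {Hub} -> Cap = 60*5 = 300.
Iteration 5: components of {Cap} -> Housing = 300*5 = 1500.
Iteration 6: no further components; recursion stops.
SUM(total) = 1 + 4 + 12 + 60 + 300 + 1500 = 1877.

1877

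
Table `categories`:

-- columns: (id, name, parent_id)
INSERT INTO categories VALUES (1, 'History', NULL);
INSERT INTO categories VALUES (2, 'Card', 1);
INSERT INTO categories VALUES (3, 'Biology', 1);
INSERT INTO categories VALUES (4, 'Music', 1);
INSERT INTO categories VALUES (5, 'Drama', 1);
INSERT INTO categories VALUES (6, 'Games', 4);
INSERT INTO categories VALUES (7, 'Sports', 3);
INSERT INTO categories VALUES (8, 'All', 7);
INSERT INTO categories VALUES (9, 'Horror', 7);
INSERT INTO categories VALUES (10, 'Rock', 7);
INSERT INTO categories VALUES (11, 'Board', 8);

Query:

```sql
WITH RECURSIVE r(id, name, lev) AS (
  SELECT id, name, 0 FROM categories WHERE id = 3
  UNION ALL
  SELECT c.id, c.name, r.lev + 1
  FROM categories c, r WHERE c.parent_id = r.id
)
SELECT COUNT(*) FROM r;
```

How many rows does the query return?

6

Base: id=3 (Biology) at lev 0.
Iteration 1: rows with parent_id in {3} -> Sports (id 7, lev 1).
Iteration 2: rows with parent_id in {7} -> All (id 8, lev 2), Horror (id 9, lev 2), Rock (id 10, lev 2).
Iteration 3: rows with parent_id in {8,9,10} -> Board (id 11, lev 3).
Iteration 4: no rows with parent_id in {11}; recursion stops.
Total rows emitted: 6.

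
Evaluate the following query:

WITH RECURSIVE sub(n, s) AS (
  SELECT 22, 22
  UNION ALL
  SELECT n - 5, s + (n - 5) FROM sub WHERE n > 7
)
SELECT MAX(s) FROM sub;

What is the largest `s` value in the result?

58

Base: n=22, s=22.
Iteration 1: 22 > 7 holds -> n = 22 - 5 = 17, s = 22 + 17 = 39.
Iteration 2: 17 > 7 holds -> n = 17 - 5 = 12, s = 39 + 12 = 51.
Iteration 3: 12 > 7 holds -> n = 12 - 5 = 7, s = 51 + 7 = 58.
Iteration 4: 7 > 7 fails; recursion stops.
s values: 22, 39, 51, 58; the maximum is 58.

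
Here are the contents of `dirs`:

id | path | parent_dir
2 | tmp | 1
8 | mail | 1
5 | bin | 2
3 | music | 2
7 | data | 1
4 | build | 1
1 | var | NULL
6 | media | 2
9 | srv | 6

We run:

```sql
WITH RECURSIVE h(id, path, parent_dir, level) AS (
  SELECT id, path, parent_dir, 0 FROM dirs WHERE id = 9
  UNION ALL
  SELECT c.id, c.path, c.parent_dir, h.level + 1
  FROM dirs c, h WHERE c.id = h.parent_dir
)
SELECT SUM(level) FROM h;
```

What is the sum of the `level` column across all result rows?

Base: id=9 (srv), parent_dir=6, level 0.
Iteration 1: join on id=6 -> media (id 6, parent_dir=2, level 1).
Iteration 2: join on id=2 -> tmp (id 2, parent_dir=1, level 2).
Iteration 3: join on id=1 -> var (id 1, parent_dir=NULL, level 3).
Iteration 4: parent_dir is NULL; no match; recursion stops.
SUM(level) = 0 + 1 + 2 + 3 = 6.

6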